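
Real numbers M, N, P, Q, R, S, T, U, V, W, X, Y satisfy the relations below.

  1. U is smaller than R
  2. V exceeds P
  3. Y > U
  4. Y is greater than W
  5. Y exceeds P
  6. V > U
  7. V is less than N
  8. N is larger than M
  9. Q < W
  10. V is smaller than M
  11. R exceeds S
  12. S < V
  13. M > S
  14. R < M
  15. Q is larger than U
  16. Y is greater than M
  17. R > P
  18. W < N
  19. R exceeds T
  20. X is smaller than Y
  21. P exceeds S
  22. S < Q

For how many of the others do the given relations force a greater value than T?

From T the given relations immediately reach R.
From those, M — 2 in total.
From those, N, Y — 4 in total.
No other element is forced above T by the given relations, so the count is 4.

4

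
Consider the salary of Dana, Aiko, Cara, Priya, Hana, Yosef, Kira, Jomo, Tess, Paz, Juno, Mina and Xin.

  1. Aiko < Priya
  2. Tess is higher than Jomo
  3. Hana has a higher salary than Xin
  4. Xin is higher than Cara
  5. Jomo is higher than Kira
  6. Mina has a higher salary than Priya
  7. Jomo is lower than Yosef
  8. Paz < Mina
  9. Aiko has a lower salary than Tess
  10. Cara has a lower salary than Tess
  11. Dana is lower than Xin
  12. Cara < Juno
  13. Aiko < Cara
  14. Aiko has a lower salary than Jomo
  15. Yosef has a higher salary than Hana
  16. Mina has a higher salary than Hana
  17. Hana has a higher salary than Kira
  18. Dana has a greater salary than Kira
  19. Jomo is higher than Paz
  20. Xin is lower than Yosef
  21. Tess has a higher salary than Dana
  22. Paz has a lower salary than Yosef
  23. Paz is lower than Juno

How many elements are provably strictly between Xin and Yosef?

Chaining upward from Xin reaches: Hana, Mina.
Chaining downward from Yosef reaches: Aiko, Paz, Cara, Kira, Dana, Hana, Jomo.
Strictly between Xin and Yosef are those in both lists: Hana — 1 element.

1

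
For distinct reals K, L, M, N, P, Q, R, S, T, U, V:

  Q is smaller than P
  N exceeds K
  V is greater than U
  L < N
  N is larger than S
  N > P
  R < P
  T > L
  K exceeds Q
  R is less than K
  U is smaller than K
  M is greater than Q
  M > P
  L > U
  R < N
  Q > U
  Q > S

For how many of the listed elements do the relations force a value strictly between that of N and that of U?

The relations place U below N. An element lies strictly between them when it is forced above U and also forced below N.
Above U: {L, T, Q, K, P, V, M}. Below N: {S, L, R, Q, K, P}.
Intersection: {L, Q, K, P} — 4.

4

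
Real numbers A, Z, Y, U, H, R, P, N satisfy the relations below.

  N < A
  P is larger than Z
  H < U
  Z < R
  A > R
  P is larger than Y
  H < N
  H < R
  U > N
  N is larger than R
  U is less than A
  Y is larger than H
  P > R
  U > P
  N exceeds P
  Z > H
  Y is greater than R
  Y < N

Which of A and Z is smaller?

Z

Z < R and R < Y give Z < Y.
Then Y < P extends the chain to P.
Then P < N extends the chain to N.
Then N < U extends the chain to U.
With U < A: Z < R < Y < P < N < U < A.
So Z < A; Z is the smaller of the two.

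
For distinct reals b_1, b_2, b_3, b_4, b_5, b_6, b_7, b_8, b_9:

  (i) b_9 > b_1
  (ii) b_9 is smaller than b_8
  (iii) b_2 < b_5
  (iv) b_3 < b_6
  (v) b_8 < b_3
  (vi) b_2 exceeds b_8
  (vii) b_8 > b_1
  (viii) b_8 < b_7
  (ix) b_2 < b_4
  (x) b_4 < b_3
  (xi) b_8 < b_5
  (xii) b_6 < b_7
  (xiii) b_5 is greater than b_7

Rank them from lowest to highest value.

Each adjacent pair is fixed by a given relation: b_1 < b_9; b_9 < b_8; b_8 < b_2; b_2 < b_4; b_4 < b_3; b_3 < b_6; b_6 < b_7; b_7 < b_5. Chaining them end to end gives the full order.

b_1 < b_9 < b_8 < b_2 < b_4 < b_3 < b_6 < b_7 < b_5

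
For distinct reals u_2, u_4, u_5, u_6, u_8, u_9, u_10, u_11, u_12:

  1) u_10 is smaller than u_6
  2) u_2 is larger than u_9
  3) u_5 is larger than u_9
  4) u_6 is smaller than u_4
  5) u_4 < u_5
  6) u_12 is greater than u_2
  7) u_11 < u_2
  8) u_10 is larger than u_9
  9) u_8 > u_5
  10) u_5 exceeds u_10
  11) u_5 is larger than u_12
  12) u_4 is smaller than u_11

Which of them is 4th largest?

u_2

Chaining the given pairs: u_9 < u_10 < u_6 < u_4 < u_11 < u_2 < u_12 < u_5 < u_8.
The 4th largest is u_2.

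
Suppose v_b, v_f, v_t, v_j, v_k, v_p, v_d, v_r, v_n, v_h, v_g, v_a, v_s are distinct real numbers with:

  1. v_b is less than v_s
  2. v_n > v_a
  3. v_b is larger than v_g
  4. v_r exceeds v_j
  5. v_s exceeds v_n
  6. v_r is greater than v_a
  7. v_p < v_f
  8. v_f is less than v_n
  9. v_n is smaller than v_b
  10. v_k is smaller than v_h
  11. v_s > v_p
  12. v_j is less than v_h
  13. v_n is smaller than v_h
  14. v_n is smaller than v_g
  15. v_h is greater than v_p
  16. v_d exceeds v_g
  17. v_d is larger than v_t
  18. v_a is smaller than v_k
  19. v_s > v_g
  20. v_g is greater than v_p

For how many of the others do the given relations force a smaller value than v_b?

5

Directly below v_b: v_n, v_g.
One step further: v_p, v_a, v_f (5 so far).
No other element is forced below v_b by the given relations, so the count is 5.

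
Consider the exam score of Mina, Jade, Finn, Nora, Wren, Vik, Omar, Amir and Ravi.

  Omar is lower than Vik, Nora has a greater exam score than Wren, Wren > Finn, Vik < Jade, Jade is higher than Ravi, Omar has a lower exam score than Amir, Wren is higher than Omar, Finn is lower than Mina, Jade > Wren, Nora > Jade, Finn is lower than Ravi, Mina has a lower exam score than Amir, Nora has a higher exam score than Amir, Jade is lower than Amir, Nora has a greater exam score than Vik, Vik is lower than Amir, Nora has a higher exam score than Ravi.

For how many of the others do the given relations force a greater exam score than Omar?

Directly above Omar: Vik, Wren, Amir.
One step further: Jade, Nora (5 so far).
Nothing else is reachable above Omar; 5 in all.

5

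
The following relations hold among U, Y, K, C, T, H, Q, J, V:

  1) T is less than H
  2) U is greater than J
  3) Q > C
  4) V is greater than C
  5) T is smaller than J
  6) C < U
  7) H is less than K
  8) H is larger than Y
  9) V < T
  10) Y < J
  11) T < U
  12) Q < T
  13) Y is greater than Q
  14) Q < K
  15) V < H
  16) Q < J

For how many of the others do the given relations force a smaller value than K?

6

From K the given relations immediately reach Q, H.
From those, C, V, T, Y — 6 in total.
Nothing else is reachable below K; 6 in all.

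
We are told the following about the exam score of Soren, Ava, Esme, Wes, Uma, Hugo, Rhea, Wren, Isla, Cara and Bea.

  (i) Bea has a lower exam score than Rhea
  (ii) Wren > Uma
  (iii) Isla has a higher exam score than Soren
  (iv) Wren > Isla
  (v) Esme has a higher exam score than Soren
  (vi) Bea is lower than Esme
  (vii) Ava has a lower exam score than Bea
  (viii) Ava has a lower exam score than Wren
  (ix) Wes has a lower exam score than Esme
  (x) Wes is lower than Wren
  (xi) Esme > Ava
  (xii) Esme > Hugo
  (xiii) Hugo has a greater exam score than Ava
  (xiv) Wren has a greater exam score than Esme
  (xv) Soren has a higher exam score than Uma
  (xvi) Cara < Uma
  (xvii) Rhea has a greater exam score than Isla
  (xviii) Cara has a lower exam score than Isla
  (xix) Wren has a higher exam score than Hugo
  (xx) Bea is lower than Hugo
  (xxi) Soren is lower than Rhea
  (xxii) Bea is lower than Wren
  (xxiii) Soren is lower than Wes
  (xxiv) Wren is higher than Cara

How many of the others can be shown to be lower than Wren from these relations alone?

From Wren the given relations immediately reach Cara, Uma, Ava, Wes, Bea, Hugo, Isla, Esme.
From those, Soren — 9 in total.
Nothing else is reachable below Wren; 9 in all.

9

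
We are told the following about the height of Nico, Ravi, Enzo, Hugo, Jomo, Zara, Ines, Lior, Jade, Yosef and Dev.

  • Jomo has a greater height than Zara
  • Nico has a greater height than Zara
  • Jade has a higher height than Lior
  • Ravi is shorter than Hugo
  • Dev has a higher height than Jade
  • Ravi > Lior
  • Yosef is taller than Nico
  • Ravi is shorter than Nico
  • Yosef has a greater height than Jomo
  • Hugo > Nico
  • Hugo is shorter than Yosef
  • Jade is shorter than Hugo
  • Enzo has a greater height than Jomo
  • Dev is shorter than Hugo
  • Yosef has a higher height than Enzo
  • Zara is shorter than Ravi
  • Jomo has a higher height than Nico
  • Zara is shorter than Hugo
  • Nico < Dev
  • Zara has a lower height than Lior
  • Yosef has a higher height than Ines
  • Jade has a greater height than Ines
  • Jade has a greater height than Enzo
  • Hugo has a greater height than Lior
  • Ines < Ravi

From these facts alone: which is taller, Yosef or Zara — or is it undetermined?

Zara < Lior and Lior < Ravi give Zara < Ravi.
Then Ravi < Nico extends the chain to Nico.
Then Nico < Jomo extends the chain to Jomo.
Then Jomo < Enzo extends the chain to Enzo.
With Enzo < Jade: Zara < Lior < Ravi < Nico < Jomo < Enzo < Jade.
Then Jade < Dev extends the chain to Dev.
Then Dev < Hugo extends the chain to Hugo.
With Hugo < Yosef: Zara < Lior < Ravi < Nico < Jomo < Enzo < Jade < Dev < Hugo < Yosef.
So Yosef is taller.

Yosef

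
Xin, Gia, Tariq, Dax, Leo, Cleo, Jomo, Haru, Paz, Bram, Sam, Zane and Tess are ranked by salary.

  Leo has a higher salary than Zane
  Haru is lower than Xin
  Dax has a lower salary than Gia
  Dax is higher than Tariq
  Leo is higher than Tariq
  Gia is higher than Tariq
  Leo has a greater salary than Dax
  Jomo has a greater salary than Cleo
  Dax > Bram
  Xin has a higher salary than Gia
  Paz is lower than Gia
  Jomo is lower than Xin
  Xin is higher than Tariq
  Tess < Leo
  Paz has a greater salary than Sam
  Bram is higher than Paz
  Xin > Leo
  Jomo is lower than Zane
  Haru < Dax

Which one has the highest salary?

Xin

Sam is not greatest since Sam < Paz; Haru is not greatest since Haru < Xin; Cleo is not greatest since Cleo < Jomo; Paz is not greatest since Paz < Gia; Tess is not greatest since Tess < Leo; Jomo is not greatest since Jomo < Zane; Bram is not greatest since Bram < Dax; Tariq is not greatest since Tariq < Gia; Dax is not greatest since Dax < Leo; Zane is not greatest since Zane < Leo; Gia is not greatest since Gia < Xin; Leo is not greatest since Leo < Xin.
Only Xin has nothing above it, so Xin is the highest salary.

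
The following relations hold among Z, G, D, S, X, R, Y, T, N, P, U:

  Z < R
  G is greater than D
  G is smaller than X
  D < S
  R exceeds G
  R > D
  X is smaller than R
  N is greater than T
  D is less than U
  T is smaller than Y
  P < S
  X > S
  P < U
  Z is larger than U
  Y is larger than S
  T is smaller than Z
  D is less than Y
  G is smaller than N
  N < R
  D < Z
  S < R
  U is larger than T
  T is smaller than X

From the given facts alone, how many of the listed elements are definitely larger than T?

From T the given relations immediately reach Y, U, N, Z, X.
From those, R — 6 in total.
Nothing else is reachable above T; 6 in all.

6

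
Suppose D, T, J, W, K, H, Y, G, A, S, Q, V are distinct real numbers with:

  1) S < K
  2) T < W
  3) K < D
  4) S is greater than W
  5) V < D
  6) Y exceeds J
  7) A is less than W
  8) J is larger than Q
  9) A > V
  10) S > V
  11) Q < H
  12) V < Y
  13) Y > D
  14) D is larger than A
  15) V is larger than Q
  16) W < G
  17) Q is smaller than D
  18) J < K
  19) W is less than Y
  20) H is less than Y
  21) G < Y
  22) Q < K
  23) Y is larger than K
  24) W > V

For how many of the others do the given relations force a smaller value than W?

The elements the relations force below W are Q, V, T, A — no chain reaches any other.
That is 4.

4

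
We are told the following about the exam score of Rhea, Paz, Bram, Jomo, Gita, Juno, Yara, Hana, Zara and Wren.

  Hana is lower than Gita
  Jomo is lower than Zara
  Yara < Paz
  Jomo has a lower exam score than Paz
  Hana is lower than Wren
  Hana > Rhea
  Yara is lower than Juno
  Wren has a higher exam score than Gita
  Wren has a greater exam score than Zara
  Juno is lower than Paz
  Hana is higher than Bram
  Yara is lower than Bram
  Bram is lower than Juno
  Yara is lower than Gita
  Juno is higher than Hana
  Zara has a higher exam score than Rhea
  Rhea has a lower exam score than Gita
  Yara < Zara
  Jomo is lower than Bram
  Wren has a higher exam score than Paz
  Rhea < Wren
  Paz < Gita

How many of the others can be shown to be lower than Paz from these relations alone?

The elements the relations force below Paz are Jomo, Yara, Rhea, Bram, Hana, Juno — no chain reaches any other.
That is 6.

6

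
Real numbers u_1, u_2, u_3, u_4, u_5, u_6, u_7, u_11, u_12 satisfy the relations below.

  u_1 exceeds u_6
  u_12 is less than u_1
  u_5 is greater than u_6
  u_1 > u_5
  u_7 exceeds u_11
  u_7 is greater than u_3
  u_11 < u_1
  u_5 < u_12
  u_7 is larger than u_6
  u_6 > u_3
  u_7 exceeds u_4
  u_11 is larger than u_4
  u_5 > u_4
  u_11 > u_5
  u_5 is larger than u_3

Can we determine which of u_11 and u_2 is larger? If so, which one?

undetermined

Following every chain through u_2: nothing is chained to u_2.
u_11 is not reached, and no chain runs the other way from u_11 to u_2.
So the given relations leave the order of u_2 and u_11 undetermined.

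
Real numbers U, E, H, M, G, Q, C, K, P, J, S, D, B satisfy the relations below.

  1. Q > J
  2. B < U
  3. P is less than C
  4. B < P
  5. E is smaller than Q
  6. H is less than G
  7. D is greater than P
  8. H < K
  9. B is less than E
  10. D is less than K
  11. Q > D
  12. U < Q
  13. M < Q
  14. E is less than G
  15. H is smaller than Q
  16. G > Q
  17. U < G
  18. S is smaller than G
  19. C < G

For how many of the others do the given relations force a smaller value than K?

The elements the relations force below K are B, P, H, D — no chain reaches any other.
That is 4.

4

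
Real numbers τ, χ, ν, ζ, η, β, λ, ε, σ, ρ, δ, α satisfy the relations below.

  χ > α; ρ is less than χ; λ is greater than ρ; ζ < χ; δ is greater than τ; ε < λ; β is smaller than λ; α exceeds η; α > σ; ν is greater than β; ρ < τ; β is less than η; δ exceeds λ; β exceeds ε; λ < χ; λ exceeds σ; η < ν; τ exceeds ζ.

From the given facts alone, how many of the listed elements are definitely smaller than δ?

Directly below δ: λ, τ.
One step further: ζ, ε, σ, β, ρ (7 so far).
Nothing else is reachable below δ; 7 in all.

7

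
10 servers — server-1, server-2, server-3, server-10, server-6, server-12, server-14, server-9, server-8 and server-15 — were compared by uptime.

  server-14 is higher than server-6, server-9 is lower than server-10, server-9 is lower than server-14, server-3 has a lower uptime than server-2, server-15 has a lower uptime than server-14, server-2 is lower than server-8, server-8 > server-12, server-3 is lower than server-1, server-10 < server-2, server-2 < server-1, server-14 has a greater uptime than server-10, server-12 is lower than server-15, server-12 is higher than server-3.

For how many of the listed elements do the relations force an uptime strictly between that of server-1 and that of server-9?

Chaining upward from server-9 reaches: server-10, server-2, server-14, server-8.
Chaining downward from server-1 reaches: server-3, server-10, server-2.
Strictly between server-9 and server-1 are those in both lists: server-10, server-2 — 2 elements.

2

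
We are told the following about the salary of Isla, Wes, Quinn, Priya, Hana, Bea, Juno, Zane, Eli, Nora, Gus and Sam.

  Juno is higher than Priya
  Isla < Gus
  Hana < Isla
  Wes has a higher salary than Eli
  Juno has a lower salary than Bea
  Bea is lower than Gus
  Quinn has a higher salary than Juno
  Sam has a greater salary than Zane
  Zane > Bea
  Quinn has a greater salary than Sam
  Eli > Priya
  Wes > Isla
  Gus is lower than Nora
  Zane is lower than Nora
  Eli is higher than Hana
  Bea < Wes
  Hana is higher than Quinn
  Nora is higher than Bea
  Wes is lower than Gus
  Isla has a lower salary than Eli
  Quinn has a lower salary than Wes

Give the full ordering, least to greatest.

Priya < Juno < Bea < Zane < Sam < Quinn < Hana < Isla < Eli < Wes < Gus < Nora

Nothing is placed below Priya, so it is least; from there Priya < Juno; Juno < Bea; Bea < Zane; Zane < Sam; Sam < Quinn; Quinn < Hana; Hana < Isla; Isla < Eli; Eli < Wes; Wes < Gus; Gus < Nora, each given directly.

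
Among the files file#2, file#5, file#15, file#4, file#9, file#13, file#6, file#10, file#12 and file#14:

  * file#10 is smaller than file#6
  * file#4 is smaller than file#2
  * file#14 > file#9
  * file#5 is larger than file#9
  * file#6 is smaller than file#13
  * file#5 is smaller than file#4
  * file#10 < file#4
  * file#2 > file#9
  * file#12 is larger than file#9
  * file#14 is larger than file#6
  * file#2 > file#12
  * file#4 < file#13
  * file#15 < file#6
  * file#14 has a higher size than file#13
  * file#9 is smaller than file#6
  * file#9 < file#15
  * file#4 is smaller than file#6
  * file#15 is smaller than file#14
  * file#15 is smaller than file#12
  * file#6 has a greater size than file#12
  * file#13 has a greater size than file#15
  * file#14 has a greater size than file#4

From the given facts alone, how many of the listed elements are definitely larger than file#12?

From file#12 the given relations immediately reach file#6, file#2.
From those, file#13, file#14 — 4 in total.
No other element is forced above file#12 by the given relations, so the count is 4.

4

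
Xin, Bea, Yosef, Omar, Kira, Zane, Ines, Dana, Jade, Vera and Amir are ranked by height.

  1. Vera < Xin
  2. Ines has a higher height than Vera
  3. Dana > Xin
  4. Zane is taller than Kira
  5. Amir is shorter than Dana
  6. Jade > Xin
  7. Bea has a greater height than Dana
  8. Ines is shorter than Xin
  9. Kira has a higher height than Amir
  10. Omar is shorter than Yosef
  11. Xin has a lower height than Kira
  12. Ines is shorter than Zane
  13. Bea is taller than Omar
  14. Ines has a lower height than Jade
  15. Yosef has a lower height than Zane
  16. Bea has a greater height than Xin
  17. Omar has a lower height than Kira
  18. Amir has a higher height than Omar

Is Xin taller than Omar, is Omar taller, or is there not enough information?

Following every chain through Omar: above Omar we get Yosef, Amir, Kira, Dana, Bea, Zane.
Xin is not reached, and no chain runs the other way from Xin to Omar.
So the given relations leave the order of Omar and Xin undetermined.

undetermined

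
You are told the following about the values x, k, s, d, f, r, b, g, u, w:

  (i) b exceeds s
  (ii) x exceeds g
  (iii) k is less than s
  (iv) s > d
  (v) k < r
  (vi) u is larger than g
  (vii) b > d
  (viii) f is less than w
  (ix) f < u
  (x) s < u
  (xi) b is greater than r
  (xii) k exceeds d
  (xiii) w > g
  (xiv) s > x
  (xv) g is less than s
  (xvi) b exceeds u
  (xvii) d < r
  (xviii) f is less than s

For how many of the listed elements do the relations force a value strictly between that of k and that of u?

1

The relations place k below u. An element lies strictly between them when it is forced above k and also forced below u.
Above k: {s, r, b}. Below u: {f, d, g, x, s}.
Intersection: {s} — 1.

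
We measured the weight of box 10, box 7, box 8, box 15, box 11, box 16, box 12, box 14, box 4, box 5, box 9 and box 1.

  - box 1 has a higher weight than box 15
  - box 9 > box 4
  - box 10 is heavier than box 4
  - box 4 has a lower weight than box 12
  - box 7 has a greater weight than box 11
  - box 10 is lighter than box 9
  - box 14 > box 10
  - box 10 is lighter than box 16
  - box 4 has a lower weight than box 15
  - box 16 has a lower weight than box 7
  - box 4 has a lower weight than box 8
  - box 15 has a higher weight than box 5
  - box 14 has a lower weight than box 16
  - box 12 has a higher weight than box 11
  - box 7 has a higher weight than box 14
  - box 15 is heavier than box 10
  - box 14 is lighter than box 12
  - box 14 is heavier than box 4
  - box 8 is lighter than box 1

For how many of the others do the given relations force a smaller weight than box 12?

Directly below box 12: box 4, box 14, box 11.
One step further: box 10 (4 so far).
No other element is forced below box 12 by the given relations, so the count is 4.

4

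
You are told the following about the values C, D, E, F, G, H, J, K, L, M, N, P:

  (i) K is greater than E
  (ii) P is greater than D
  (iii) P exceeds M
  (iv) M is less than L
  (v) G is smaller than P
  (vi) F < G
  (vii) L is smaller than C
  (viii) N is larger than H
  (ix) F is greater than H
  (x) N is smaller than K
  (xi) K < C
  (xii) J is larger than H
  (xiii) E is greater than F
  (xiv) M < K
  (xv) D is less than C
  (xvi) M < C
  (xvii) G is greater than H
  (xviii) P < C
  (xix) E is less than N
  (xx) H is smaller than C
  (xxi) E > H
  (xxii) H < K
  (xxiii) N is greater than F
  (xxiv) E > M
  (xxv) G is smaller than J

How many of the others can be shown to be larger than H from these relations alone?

8

Directly above H: F, G, E, N, K, J, C.
One step further: P (8 so far).
Nothing else is reachable above H; 8 in all.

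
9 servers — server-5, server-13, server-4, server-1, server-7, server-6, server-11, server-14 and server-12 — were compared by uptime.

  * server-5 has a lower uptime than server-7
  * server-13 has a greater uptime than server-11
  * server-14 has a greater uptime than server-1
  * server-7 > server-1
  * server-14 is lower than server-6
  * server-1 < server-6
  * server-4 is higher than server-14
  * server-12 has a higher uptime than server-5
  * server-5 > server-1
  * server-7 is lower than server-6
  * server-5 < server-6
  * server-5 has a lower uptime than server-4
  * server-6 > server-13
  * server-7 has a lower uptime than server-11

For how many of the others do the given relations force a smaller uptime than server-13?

From server-13 the given relations immediately reach server-11.
From those, server-7 — 2 in total.
From those, server-1, server-5 — 4 in total.
No other element is forced below server-13 by the given relations, so the count is 4.

4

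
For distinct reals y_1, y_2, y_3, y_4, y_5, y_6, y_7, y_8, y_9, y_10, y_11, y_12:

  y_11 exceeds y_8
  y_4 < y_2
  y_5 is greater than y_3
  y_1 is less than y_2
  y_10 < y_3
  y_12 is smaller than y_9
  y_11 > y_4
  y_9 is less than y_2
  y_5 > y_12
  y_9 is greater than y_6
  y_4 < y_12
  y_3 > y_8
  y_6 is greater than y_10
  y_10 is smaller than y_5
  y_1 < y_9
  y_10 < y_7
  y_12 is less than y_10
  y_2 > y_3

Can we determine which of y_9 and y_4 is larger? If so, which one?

Chaining the given relations: y_4 < y_12 < y_10 < y_6 < y_9.
So y_9 is larger.

y_9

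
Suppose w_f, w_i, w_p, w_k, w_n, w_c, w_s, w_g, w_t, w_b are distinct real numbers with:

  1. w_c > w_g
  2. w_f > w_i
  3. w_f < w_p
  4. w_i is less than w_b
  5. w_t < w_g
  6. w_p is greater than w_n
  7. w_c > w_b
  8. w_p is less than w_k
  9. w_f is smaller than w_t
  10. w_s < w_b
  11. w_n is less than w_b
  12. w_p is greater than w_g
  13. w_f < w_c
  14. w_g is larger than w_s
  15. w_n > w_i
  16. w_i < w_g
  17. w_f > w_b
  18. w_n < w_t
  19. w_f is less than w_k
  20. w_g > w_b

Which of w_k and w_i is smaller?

The relevant relations are w_i < w_f; w_f < w_t; w_t < w_g; w_g < w_p; w_p < w_k.
Chaining these gives w_i < w_f < w_t < w_g < w_p < w_k.
So w_i < w_k; w_i is the smaller of the two.

w_i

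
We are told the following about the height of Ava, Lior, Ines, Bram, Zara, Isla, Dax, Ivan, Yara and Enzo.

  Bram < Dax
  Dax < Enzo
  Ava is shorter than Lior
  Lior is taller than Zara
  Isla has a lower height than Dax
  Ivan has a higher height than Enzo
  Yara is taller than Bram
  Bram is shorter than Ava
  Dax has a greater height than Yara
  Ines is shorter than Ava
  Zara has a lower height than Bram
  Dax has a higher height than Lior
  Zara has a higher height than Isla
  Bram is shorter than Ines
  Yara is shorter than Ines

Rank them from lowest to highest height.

Isla < Zara < Bram < Yara < Ines < Ava < Lior < Dax < Enzo < Ivan

Each adjacent pair is fixed by a given relation: Isla < Zara; Zara < Bram; Bram < Yara; Yara < Ines; Ines < Ava; Ava < Lior; Lior < Dax; Dax < Enzo; Enzo < Ivan. Chaining them end to end gives the full order.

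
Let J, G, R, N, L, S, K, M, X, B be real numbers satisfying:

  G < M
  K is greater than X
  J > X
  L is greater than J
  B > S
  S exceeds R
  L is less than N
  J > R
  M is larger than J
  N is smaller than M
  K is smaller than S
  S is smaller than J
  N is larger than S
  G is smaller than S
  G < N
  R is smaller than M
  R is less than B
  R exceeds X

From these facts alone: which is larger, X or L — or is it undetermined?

Following the relations from X: X < R < S < J < L.
So L is larger.

L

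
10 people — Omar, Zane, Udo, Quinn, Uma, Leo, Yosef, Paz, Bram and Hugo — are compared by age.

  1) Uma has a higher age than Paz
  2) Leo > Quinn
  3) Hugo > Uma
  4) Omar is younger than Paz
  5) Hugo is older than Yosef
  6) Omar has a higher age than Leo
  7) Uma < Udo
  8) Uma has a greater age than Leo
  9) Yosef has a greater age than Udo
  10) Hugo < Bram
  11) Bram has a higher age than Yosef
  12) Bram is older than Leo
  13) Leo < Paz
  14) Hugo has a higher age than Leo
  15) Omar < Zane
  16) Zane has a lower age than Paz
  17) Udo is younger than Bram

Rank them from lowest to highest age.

Nothing is placed below Quinn, so it is least; from there Quinn < Leo; Leo < Omar; Omar < Zane; Zane < Paz; Paz < Uma; Uma < Udo; Udo < Yosef; Yosef < Hugo; Hugo < Bram, each given directly.

Quinn < Leo < Omar < Zane < Paz < Uma < Udo < Yosef < Hugo < Bram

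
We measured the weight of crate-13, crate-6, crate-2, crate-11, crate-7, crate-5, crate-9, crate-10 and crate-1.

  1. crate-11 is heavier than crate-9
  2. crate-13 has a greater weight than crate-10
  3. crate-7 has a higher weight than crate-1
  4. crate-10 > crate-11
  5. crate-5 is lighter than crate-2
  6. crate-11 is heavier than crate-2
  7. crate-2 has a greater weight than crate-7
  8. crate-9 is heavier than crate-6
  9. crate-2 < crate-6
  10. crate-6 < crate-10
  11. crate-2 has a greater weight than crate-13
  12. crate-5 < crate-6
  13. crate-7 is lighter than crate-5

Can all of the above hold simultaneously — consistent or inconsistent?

We have crate-13 < crate-2 stated directly, yet also crate-2 < crate-6 < crate-9 < crate-11 < crate-10 < crate-13 by chaining the others — so crate-2 < crate-13. Contradiction.

inconsistent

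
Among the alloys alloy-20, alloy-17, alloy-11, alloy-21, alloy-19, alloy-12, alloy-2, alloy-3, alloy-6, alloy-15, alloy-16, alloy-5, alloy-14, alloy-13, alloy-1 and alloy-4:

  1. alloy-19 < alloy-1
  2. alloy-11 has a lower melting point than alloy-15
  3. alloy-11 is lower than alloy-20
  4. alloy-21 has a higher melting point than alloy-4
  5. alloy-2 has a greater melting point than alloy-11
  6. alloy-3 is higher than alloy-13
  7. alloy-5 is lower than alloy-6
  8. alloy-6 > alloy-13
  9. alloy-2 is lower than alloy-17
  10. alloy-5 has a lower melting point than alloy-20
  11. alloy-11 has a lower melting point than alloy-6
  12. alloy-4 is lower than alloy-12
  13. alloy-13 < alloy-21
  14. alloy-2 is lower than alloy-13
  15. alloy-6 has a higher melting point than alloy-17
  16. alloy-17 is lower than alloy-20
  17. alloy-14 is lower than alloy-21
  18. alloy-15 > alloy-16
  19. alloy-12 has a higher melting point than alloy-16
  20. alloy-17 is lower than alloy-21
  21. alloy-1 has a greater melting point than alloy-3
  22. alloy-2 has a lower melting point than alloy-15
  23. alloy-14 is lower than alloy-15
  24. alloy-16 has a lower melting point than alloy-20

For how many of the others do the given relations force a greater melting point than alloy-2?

From alloy-2 the given relations immediately reach alloy-13, alloy-17, alloy-15.
From those, alloy-3, alloy-6, alloy-20, alloy-21 — 7 in total.
From those, alloy-1 — 8 in total.
No other element is forced above alloy-2 by the given relations, so the count is 8.

8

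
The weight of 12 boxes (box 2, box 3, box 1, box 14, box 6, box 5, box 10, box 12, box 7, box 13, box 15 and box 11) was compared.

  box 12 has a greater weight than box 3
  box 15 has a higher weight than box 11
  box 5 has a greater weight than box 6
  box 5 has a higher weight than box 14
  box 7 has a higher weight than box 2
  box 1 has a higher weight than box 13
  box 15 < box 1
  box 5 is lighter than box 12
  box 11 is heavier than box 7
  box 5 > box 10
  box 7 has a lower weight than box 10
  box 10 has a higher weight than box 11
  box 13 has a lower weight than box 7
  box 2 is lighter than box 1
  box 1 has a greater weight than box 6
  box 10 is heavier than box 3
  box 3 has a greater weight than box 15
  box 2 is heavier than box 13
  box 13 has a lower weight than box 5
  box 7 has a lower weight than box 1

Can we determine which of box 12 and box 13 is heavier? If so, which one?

Chaining the given relations: box 13 < box 2 < box 7 < box 11 < box 15 < box 3 < box 10 < box 5 < box 12.
So box 12 is heavier.

box 12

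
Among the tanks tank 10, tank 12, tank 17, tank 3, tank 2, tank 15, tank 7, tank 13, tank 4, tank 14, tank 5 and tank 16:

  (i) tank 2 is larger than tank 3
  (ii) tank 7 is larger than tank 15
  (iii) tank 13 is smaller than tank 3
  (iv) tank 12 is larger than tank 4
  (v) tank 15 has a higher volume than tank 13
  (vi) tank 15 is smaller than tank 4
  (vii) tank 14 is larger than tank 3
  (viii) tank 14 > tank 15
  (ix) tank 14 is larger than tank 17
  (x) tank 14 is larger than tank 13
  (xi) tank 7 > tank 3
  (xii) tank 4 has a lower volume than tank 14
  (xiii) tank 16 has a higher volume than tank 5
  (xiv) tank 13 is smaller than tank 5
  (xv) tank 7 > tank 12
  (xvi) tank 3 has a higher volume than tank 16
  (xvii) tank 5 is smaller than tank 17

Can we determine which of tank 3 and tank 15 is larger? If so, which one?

undetermined

Following every chain through tank 15: above tank 15 we get tank 4, tank 14, tank 12, tank 7; below tank 15 we get tank 13.
tank 3 is not reached, and no chain runs the other way from tank 3 to tank 15.
So the given relations leave the order of tank 15 and tank 3 undetermined.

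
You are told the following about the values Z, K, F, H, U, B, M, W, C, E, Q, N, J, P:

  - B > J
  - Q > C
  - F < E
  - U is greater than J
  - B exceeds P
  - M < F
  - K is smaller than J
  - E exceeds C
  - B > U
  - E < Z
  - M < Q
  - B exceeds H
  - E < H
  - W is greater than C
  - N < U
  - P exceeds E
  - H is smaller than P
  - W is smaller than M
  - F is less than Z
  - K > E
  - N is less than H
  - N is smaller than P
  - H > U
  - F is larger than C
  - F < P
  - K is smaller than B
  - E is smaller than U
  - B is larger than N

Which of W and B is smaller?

W < M and M < F give W < F.
Then F < E extends the chain to E.
Then E < K extends the chain to K.
With K < J: W < M < F < E < K < J.
With J < U: W < M < F < E < K < J < U.
Then U < H extends the chain to H.
With H < P: W < M < F < E < K < J < U < H < P.
Then P < B extends the chain to B.
So W < B; W is the smaller of the two.

W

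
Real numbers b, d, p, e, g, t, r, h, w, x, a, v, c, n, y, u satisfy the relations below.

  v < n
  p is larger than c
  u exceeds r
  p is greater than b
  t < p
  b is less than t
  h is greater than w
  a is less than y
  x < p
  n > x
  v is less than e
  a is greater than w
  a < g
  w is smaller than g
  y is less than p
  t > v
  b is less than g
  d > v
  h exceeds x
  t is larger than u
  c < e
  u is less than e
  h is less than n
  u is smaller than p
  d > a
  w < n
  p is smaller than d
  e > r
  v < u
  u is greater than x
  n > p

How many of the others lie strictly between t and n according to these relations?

1

Chaining upward from t reaches: p, d.
Chaining downward from n reaches: v, w, a, c, r, x, y, b, h, u, p.
Strictly between t and n are those in both lists: p — 1 element.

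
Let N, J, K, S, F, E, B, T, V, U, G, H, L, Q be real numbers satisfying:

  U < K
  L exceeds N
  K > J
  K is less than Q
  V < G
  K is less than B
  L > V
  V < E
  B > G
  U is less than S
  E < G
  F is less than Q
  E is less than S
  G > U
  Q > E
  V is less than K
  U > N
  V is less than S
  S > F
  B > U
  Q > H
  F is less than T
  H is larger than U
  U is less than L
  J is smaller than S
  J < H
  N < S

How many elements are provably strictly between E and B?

Chaining upward from E reaches: G, S, Q.
Chaining downward from B reaches: J, N, U, V, G, K.
Strictly between E and B are those in both lists: G — 1 element.

1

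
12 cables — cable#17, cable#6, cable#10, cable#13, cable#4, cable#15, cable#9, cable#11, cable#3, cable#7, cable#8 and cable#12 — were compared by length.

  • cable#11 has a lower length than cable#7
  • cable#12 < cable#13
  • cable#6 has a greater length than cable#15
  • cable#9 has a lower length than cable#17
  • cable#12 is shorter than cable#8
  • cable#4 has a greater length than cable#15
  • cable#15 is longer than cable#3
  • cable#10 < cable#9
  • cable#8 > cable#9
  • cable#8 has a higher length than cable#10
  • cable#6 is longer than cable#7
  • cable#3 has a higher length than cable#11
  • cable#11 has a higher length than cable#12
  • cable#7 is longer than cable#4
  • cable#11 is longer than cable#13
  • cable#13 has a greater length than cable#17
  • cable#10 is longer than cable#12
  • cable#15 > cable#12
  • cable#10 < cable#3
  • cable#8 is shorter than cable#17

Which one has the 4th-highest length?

cable#15

Chaining the given pairs: cable#12 < cable#10 < cable#9 < cable#8 < cable#17 < cable#13 < cable#11 < cable#3 < cable#15 < cable#4 < cable#7 < cable#6.
Counting 4 from the largest end gives cable#15.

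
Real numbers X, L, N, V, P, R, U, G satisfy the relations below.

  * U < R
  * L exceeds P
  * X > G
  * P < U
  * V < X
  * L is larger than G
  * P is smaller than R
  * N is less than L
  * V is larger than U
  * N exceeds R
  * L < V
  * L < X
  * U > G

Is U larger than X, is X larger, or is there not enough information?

The relevant relations are U < R; R < N; N < L; L < X.
Together: U < R < N < L < X.
So X is larger.

X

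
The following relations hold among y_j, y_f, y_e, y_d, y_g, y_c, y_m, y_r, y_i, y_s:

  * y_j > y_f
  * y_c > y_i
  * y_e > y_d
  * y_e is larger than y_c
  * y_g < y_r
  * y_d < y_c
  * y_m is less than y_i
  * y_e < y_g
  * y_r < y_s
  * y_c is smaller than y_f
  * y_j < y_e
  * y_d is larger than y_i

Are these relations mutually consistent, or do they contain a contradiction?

Every relation is compatible with y_m < y_i < y_d < y_c < y_f < y_j < y_e < y_g < y_r < y_s; the set is consistent.

consistent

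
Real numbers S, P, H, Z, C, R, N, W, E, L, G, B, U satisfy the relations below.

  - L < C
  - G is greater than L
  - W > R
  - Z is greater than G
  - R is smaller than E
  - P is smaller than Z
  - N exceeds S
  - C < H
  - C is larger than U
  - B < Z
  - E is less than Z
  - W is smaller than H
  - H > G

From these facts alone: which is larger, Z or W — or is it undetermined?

undetermined

Following every chain through W: above W we get H; below W we get R.
Z is not reached, and no chain runs the other way from Z to W.
So the given relations leave the order of W and Z undetermined.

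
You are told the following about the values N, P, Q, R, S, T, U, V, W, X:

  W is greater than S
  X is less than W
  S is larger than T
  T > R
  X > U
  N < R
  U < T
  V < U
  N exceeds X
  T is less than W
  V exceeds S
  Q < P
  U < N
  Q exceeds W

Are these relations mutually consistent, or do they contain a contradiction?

Chaining the given relations yields V < U < X < N < R < T < S, so V < S. But one relation states S < V. These cannot both hold.

inconsistent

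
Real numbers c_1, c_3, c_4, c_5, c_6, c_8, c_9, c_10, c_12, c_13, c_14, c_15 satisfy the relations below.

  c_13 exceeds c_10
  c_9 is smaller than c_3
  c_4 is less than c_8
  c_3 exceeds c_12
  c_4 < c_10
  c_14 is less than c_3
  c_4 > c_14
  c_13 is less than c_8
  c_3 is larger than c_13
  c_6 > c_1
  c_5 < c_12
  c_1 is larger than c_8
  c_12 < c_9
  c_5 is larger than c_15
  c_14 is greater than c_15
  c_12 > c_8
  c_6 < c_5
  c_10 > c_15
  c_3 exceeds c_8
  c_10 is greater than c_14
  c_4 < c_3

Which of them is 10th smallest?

Chaining the given pairs: c_15 < c_14 < c_4 < c_10 < c_13 < c_8 < c_1 < c_6 < c_5 < c_12 < c_9 < c_3.
Counting 10 from the smallest end gives c_12.

c_12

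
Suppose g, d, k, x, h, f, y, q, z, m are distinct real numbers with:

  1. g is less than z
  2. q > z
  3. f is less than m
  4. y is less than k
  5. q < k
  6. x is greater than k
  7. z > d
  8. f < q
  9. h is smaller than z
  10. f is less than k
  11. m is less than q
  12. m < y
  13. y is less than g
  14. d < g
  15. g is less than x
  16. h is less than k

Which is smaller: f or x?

Link the given pairs in sequence: f < m; m < y; y < g; g < z; z < q; q < k; k < x.
Together: f < m < y < g < z < q < k < x.
So f < x; f is the smaller of the two.

f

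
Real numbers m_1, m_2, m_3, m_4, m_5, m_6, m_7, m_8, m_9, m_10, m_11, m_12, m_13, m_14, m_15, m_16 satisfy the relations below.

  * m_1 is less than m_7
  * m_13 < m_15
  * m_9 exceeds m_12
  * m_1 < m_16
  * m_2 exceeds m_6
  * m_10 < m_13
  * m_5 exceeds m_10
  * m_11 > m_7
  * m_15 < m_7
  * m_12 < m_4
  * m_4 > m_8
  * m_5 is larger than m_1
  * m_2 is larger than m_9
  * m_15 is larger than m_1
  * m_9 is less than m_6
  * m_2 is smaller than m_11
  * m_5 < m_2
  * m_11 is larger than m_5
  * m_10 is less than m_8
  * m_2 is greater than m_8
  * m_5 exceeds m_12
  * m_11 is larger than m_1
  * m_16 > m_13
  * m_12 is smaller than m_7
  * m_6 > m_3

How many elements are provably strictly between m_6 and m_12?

The relations place m_12 below m_6. An element lies strictly between them when it is forced above m_12 and also forced below m_6.
Above m_12: {m_9, m_5, m_4, m_7, m_2, m_11}. Below m_6: {m_9, m_3}.
Intersection: {m_9} — 1.

1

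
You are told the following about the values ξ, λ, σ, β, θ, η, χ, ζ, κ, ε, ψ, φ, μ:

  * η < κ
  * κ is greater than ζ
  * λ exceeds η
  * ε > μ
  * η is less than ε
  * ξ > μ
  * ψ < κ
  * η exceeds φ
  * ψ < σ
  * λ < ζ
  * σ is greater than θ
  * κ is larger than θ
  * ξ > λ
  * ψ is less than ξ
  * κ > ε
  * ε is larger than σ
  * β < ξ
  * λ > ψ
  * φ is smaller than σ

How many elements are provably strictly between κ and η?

Chaining upward from η reaches: ε, λ, ζ, ξ.
Chaining downward from κ reaches: θ, ψ, φ, μ, σ, ε, λ, ζ.
Strictly between η and κ are those in both lists: ε, λ, ζ — 3 elements.

3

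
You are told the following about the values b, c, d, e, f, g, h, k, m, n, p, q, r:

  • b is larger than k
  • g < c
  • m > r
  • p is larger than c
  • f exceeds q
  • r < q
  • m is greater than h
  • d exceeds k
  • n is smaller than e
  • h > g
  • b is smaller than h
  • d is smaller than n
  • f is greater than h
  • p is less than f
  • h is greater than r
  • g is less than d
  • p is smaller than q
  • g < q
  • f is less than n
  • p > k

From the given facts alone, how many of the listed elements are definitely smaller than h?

From h the given relations immediately reach g, b, r.
From those, k — 4 in total.
Nothing else is reachable below h; 4 in all.

4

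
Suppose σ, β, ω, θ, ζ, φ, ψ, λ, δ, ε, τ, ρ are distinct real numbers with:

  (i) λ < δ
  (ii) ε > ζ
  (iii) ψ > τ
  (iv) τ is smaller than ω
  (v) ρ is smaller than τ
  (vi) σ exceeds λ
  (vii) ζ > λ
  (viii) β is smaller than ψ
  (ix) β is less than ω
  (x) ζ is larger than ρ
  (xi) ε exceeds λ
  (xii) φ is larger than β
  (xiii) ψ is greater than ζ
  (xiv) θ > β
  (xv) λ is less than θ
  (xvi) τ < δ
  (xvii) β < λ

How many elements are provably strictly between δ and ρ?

1

The relations place ρ below δ. An element lies strictly between them when it is forced above ρ and also forced below δ.
Above ρ: {ζ, τ, ω, ε, ψ}. Below δ: {β, λ, τ}.
Intersection: {τ} — 1.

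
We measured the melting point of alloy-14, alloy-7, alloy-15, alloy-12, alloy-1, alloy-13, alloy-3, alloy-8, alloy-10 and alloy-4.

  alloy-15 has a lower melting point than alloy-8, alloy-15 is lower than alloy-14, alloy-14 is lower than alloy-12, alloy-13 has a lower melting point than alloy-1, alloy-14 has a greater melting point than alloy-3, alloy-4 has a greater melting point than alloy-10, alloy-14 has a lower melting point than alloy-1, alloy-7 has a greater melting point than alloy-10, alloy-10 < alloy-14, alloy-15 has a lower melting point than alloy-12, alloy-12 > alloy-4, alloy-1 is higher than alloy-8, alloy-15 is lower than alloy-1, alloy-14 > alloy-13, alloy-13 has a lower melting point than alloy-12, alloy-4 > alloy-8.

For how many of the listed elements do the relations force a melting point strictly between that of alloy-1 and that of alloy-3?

1

Chaining upward from alloy-3 reaches: alloy-14, alloy-12.
Chaining downward from alloy-1 reaches: alloy-13, alloy-10, alloy-15, alloy-8, alloy-14.
Strictly between alloy-3 and alloy-1 are those in both lists: alloy-14 — 1 element.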